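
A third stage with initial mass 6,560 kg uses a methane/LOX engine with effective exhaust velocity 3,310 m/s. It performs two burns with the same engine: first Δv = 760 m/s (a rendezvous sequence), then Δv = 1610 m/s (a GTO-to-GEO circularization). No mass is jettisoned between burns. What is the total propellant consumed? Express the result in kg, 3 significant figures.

After the first burn: m = 6560 × exp(−760/3310.0) = 6560 × 0.79485 = 5,214.22 kg.
After the second burn: m = 5,214.22 × exp(−1610/3310.0) = 5,214.22 × 0.61483 = 3,205.86 kg.
Total propellant = m₀ − m_final = 6560 − 3,205.86 = 3,354.14 kg.

total propellant consumed ≈ 3350 kg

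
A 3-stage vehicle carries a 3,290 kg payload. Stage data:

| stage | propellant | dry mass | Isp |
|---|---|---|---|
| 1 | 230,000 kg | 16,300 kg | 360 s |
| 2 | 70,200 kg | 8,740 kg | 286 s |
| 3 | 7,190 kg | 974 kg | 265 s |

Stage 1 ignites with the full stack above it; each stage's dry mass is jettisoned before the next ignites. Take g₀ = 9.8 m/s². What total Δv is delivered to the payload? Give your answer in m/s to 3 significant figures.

Δv ≈ 10800 m/s

Ignition mass of stage 1 = 230,000+16,300 + 70,200+8,740 + 7,190+974 + 3,290 = 336,694 kg.
Stage 1: m₀ = 336,694 kg, m_f = 336,694 − 230,000 = 106,694 kg; Δv = 360×9.8×ln(3.156) = 3528.0×1.1492 ≈ 4054 m/s.
Stage 2: m₀ = 90,394 kg, m_f = 90,394 − 70,200 = 20,194 kg; Δv = 286×9.8×ln(4.476) = 2802.8×1.4988 ≈ 4201 m/s.
Stage 3: m₀ = 11,454 kg, m_f = 11,454 − 7,190 = 4,264 kg; Δv = 265×9.8×ln(2.686) = 2597.0×0.9881 ≈ 2566 m/s.
Total Δv = 4054 + 4201 + 2566 = 10821 m/s.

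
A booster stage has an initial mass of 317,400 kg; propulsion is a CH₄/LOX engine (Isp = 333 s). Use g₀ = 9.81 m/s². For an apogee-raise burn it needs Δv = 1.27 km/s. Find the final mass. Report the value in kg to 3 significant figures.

final mass ≈ 215000 kg

v_e = Isp · g₀ = 333 × 9.81 = 3266.7 m/s.
m₀/m_f = exp(Δv / v_e) = exp(1270 / 3266.7) = exp(0.3888) = 1.4752.
m_f = m₀ / 1.4752 = 317,400 / 1.4752 = 215,157 kg.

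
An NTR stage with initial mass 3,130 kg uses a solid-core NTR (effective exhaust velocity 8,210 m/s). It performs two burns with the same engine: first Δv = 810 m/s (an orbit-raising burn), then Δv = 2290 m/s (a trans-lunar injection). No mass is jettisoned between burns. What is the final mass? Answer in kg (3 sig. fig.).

final mass ≈ 2150 kg

After the first burn: m = 3130 × exp(−810/8210.0) = 3130 × 0.90605 = 2,835.94 kg.
After the second burn: m = 2,835.94 × exp(−2290/8210.0) = 2,835.94 × 0.75659 = 2,145.64 kg.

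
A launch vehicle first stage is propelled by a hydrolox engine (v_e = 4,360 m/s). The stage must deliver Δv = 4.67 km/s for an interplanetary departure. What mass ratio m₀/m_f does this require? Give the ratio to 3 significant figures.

Rocket equation: m₀/m_f = exp(Δv / v_e) = exp(4670 / 4360.0) = exp(1.0711) = 2.9186.

mass ratio ≈ 2.92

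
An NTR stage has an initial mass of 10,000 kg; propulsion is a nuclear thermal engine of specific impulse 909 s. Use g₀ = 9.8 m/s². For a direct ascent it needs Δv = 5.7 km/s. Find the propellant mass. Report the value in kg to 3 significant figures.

v_e = Isp · g₀ = 909 × 9.8 = 8908.2 m/s.
m₀/m_f = exp(Δv / v_e) = exp(5700 / 8908.2) = exp(0.6399) = 1.8962.
m_f = 10,000 / 1.8962 = 5,273.71 kg, so propellant = m₀ − m_f = 10,000 − 5,273.71 = 4,726.29 kg.

propellant mass ≈ 4730 kg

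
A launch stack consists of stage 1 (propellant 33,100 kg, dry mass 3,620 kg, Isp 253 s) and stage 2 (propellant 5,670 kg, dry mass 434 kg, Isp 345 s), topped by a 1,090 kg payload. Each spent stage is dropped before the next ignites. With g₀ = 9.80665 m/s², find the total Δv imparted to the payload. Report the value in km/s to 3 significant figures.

Ignition mass of stage 1 = 33,100+3,620 + 5,670+434 + 1,090 = 43,914 kg.
Stage 1: m₀ = 43,914 kg, m_f = 43,914 − 33,100 = 10,814 kg; Δv = 253×9.80665×ln(4.061) = 2481.1×1.4014 ≈ 3477 m/s.
Stage 2: m₀ = 7,194 kg, m_f = 7,194 − 5,670 = 1,524 kg; Δv = 345×9.80665×ln(4.72) = 3383.3×1.5519 ≈ 5251 m/s.
Total Δv = 3477 + 5251 = 8728 m/s.

Δv ≈ 8.73 km/s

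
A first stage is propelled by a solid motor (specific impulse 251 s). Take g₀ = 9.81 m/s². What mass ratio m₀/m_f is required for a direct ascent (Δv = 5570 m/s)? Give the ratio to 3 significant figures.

v_e = Isp · g₀ = 251 × 9.81 = 2462.3 m/s.
m₀/m_f = exp(Δv / v_e) = exp(5570 / 2462.3) = exp(2.2621) = 9.6033.

mass ratio ≈ 9.60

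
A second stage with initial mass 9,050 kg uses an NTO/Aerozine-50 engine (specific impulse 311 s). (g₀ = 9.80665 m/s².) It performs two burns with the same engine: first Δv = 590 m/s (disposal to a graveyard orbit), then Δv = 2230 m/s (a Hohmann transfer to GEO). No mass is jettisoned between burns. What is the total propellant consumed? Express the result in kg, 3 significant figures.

total propellant consumed ≈ 5460 kg

v_e = Isp · g₀ = 311 × 9.80665 = 3049.9 m/s.
After the first burn: m = 9050 × exp(−590/3049.9) = 9050 × 0.82411 = 7,458.2 kg.
After the second burn: m = 7,458.2 × exp(−2230/3049.9) = 7,458.2 × 0.48134 = 3,589.93 kg.
Total propellant = m₀ − m_final = 9050 − 3,589.93 = 5,460.07 kg.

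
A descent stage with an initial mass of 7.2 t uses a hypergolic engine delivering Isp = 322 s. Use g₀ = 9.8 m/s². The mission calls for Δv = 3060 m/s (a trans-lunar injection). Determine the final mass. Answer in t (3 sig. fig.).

final mass ≈ 2.73 t

v_e = Isp · g₀ = 322 × 9.8 = 3155.6 m/s.
m₀/m_f = exp(Δv / v_e) = exp(3060 / 3155.6) = exp(0.9697) = 2.6372.
m_f = m₀ / 2.6372 = 7.2 / 2.6372 = 2.73017 t.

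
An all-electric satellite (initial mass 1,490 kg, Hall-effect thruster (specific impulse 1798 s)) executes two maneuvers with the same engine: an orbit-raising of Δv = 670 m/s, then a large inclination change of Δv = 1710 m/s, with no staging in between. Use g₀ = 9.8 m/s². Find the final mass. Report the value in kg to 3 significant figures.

v_e = Isp · g₀ = 1798 × 9.8 = 17620.4 m/s.
After the first burn: m = 1490 × exp(−670/17620.4) = 1490 × 0.96269 = 1,434.41 kg.
After the second burn: m = 1,434.41 × exp(−1710/17620.4) = 1,434.41 × 0.90751 = 1,301.74 kg.

final mass ≈ 1300 kg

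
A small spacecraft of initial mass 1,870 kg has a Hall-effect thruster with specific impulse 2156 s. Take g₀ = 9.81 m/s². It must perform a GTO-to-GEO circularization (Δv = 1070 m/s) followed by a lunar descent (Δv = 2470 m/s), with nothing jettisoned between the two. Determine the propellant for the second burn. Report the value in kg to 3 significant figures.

v_e = Isp · g₀ = 2156 × 9.81 = 21150.4 m/s.
After the first burn: m = 1870 × exp(−1070/21150.4) = 1870 × 0.95067 = 1,777.75 kg.
After the second burn: m = 1,777.75 × exp(−2470/21150.4) = 1,777.75 × 0.88978 = 1,581.81 kg.
Second-burn propellant = 1,777.75 − 1,581.81 = 195.94 kg.

propellant for the second burn ≈ 196 kg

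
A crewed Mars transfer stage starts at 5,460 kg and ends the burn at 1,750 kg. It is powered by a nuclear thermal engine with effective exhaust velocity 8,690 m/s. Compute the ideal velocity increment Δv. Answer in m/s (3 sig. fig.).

Δv ≈ 9890 m/s

By the Tsiolkovsky rocket equation, Δv = v_e · ln(m₀/m_f) = 8690.0 × ln(3.12) = 8690.0 × 1.1378 ≈ 9887.8 m/s.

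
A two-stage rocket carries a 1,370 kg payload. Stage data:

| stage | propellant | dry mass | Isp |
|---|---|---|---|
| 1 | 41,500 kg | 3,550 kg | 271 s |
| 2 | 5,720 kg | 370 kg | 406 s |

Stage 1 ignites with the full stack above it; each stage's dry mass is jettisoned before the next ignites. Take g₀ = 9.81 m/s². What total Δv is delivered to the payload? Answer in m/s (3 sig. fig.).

Δv ≈ 9950 m/s

Ignition mass of stage 1 = 41,500+3,550 + 5,720+370 + 1,370 = 52,510 kg.
Stage 1: m₀ = 52,510 kg, m_f = 52,510 − 41,500 = 11,010 kg; Δv = 271×9.81×ln(4.769) = 2658.5×1.5622 ≈ 4153 m/s.
Stage 2: m₀ = 7,460 kg, m_f = 7,460 − 5,720 = 1,740 kg; Δv = 406×9.81×ln(4.287) = 3982.9×1.4557 ≈ 5798 m/s.
Total Δv = 4153 + 5798 = 9951 m/s.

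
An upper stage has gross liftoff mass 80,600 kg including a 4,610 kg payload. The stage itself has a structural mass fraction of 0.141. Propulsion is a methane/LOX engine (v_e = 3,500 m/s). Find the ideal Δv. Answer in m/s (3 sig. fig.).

Stage wet mass = m₀ − payload = 80,600 − 4,610 = 75,990 kg.
Stage dry mass = ε × stage wet mass = 0.141 × 75,990 = 10,714.6 kg.
Burnout mass m_f = stage dry + payload = 10,714.6 + 4,610 = 15,324.6 kg.
Δv = v_e · ln(80,600/15,324.6) = 3500.0 × ln(5.26) = 3500.0 × 1.6600 ≈ 5810 m/s.

Δv ≈ 5810 m/s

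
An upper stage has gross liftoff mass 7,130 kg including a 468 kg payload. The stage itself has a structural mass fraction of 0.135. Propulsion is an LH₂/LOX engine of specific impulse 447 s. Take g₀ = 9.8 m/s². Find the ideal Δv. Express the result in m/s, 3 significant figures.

Stage wet mass = m₀ − payload = 7,130 − 468 = 6,662 kg.
Stage dry mass = ε × stage wet mass = 0.135 × 6,662 = 899.37 kg.
Burnout mass m_f = stage dry + payload = 899.37 + 468 = 1,367.37 kg.
v_e = Isp · g₀ = 447 × 9.8 = 4380.6 m/s.
Using Δv = v_e ln(m₀/m_f): Δv = v_e · ln(7,130/1,367.37) = 4380.6 × ln(5.214) = 4380.6 × 1.6514 ≈ 7234 m/s.

Δv ≈ 7230 m/s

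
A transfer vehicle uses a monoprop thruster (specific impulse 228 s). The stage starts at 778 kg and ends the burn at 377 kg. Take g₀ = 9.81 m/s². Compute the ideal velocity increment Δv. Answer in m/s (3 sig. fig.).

v_e = Isp · g₀ = 228 × 9.81 = 2236.7 m/s.
By the Tsiolkovsky rocket equation, Δv = v_e · ln(m₀/m_f) = 2236.7 × ln(2.064) = 2236.7 × 0.7245 ≈ 1620.4 m/s.

Δv ≈ 1620 m/s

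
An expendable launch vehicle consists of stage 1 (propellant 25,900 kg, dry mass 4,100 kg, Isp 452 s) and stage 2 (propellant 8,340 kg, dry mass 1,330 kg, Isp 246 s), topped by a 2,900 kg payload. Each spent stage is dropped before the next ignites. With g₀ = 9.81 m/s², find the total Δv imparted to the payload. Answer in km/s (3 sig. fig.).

Ignition mass of stage 1 = 25,900+4,100 + 8,340+1,330 + 2,900 = 42,570 kg.
Stage 1: m₀ = 42,570 kg, m_f = 42,570 − 25,900 = 16,670 kg; Δv = 452×9.81×ln(2.554) = 4434.1×0.9375 ≈ 4157 m/s.
Stage 2: m₀ = 12,570 kg, m_f = 12,570 − 8,340 = 4,230 kg; Δv = 246×9.81×ln(2.972) = 2413.3×1.0891 ≈ 2628 m/s.
Total Δv = 4157 + 2628 = 6785 m/s.

Δv ≈ 6.79 km/s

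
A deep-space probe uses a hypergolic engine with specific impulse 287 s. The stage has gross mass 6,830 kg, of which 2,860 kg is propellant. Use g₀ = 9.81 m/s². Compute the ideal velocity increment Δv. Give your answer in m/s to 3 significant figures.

v_e = Isp · g₀ = 287 × 9.81 = 2815.5 m/s.
m_f = m₀ − m_prop = 6,830 − 2,860 = 3,970 kg.
Using Δv = v_e ln(m₀/m_f): Δv = v_e · ln(m₀/m_f) = 2815.5 × ln(1.72) = 2815.5 × 0.5426 ≈ 1527.6 m/s.

Δv ≈ 1530 m/s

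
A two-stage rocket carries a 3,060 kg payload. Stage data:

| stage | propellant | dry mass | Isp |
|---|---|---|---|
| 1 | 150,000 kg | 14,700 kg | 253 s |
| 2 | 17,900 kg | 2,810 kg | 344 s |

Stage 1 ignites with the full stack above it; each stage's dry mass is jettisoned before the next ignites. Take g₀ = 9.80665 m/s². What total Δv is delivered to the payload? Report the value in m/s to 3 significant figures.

Ignition mass of stage 1 = 150,000+14,700 + 17,900+2,810 + 3,060 = 188,470 kg.
Stage 1: m₀ = 188,470 kg, m_f = 188,470 − 150,000 = 38,470 kg; Δv = 253×9.80665×ln(4.899) = 2481.1×1.5891 ≈ 3943 m/s.
Stage 2: m₀ = 23,770 kg, m_f = 23,770 − 17,900 = 5,870 kg; Δv = 344×9.80665×ln(4.049) = 3373.5×1.3986 ≈ 4718 m/s.
Total Δv = 3943 + 4718 = 8661 m/s.

Δv ≈ 8660 m/s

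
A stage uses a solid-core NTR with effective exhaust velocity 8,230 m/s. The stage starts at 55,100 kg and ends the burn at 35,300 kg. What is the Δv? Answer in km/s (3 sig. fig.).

Δv = v_e · ln(m₀/m_f) = 8230.0 × ln(1.561) = 8230.0 × 0.4453 ≈ 3664.5 m/s.

Δv ≈ 3.66 km/s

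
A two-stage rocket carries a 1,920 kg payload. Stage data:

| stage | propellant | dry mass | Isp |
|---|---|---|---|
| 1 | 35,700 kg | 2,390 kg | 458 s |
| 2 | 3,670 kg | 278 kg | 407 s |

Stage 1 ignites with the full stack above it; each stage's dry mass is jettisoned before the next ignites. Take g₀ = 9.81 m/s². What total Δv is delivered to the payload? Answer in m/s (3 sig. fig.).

Δv ≈ 11400 m/s

Ignition mass of stage 1 = 35,700+2,390 + 3,670+278 + 1,920 = 43,958 kg.
Stage 1: m₀ = 43,958 kg, m_f = 43,958 − 35,700 = 8,258 kg; Δv = 458×9.81×ln(5.323) = 4493.0×1.6721 ≈ 7512 m/s.
Stage 2: m₀ = 5,868 kg, m_f = 5,868 − 3,670 = 2,198 kg; Δv = 407×9.81×ln(2.67) = 3992.7×0.9820 ≈ 3921 m/s.
Total Δv = 7512 + 3921 = 11433 m/s.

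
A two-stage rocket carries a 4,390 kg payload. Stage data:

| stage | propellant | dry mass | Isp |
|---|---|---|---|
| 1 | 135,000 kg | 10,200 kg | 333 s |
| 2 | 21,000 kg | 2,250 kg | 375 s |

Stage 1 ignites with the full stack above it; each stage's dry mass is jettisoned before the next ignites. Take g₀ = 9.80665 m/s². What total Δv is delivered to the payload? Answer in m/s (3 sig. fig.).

Ignition mass of stage 1 = 135,000+10,200 + 21,000+2,250 + 4,390 = 172,840 kg.
Stage 1: m₀ = 172,840 kg, m_f = 172,840 − 135,000 = 37,840 kg; Δv = 333×9.80665×ln(4.568) = 3265.6×1.5190 ≈ 4960 m/s.
Stage 2: m₀ = 27,640 kg, m_f = 27,640 − 21,000 = 6,640 kg; Δv = 375×9.80665×ln(4.163) = 3677.5×1.4262 ≈ 5245 m/s.
Total Δv = 4960 + 5245 = 10205 m/s.

Δv ≈ 10200 m/s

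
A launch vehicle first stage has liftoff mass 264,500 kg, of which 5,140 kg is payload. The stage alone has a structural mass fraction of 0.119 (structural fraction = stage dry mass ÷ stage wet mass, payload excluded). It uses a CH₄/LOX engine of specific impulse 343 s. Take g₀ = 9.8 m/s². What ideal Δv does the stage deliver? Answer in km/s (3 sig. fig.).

Δv ≈ 6.70 km/s

Stage wet mass = m₀ − payload = 264,500 − 5,140 = 259,360 kg.
Stage dry mass = ε × stage wet mass = 0.119 × 259,360 = 30,863.8 kg.
Burnout mass m_f = stage dry + payload = 30,863.8 + 5,140 = 36,003.8 kg.
v_e = Isp · g₀ = 343 × 9.8 = 3361.4 m/s.
By the Tsiolkovsky rocket equation, Δv = v_e · ln(264,500/36,003.8) = 3361.4 × ln(7.346) = 3361.4 × 1.9942 ≈ 6703 m/s.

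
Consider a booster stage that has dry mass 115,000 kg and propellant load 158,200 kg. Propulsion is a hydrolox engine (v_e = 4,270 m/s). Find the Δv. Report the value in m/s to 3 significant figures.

Δv ≈ 3690 m/s

m₀ = m_dry + m_prop = 115,000 + 158,200 = 273,200 kg.
Rocket equation: Δv = v_e · ln(m₀/m_f) = 4270.0 × ln(2.376) = 4270.0 × 0.8653 ≈ 3694.7 m/s.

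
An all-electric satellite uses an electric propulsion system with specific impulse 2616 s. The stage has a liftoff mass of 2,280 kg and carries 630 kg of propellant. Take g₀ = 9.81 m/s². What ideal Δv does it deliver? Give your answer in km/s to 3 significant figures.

Δv ≈ 8.30 km/s

v_e = Isp · g₀ = 2616 × 9.81 = 25663.0 m/s.
m_f = m₀ − m_prop = 2,280 − 630 = 1,650 kg.
Δv = v_e · ln(m₀/m_f) = 25663.0 × ln(1.382) = 25663.0 × 0.3234 ≈ 8299.4 m/s.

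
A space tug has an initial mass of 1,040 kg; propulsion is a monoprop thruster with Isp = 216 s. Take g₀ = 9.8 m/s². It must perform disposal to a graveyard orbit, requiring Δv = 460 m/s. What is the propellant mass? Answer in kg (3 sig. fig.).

propellant mass ≈ 203 kg

v_e = Isp · g₀ = 216 × 9.8 = 2116.8 m/s.
m₀/m_f = exp(Δv / v_e) = exp(460 / 2116.8) = exp(0.2173) = 1.2427.
m_f = 1,040 / 1.2427 = 836.887 kg, so propellant = m₀ − m_f = 1,040 − 836.887 = 203.113 kg.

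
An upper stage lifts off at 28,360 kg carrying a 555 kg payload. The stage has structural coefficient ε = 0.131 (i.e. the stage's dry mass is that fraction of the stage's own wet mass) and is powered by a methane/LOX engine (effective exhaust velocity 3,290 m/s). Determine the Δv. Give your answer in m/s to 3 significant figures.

Δv ≈ 6290 m/s

Stage wet mass = m₀ − payload = 28,360 − 555 = 27,805 kg.
Stage dry mass = ε × stage wet mass = 0.131 × 27,805 = 3,642.46 kg.
Burnout mass m_f = stage dry + payload = 3,642.46 + 555 = 4,197.46 kg.
Using Δv = v_e ln(m₀/m_f): Δv = v_e · ln(28,360/4,197.46) = 3290.0 × ln(6.756) = 3290.0 × 1.9105 ≈ 6286 m/s.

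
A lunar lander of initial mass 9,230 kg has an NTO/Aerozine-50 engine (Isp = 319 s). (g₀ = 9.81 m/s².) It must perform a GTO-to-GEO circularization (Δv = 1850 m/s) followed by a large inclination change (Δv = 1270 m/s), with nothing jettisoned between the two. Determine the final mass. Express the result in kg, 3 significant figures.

final mass ≈ 3410 kg

v_e = Isp · g₀ = 319 × 9.81 = 3129.4 m/s.
After the first burn: m = 9230 × exp(−1850/3129.4) = 9230 × 0.55368 = 5,110.47 kg.
After the second burn: m = 5,110.47 × exp(−1270/3129.4) = 5,110.47 × 0.66642 = 3,405.72 kg.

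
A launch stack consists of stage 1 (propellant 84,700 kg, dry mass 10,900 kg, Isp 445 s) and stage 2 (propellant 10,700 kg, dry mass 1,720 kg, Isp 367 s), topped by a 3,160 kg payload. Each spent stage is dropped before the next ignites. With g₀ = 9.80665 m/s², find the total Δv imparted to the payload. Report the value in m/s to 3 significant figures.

Ignition mass of stage 1 = 84,700+10,900 + 10,700+1,720 + 3,160 = 111,180 kg.
Stage 1: m₀ = 111,180 kg, m_f = 111,180 − 84,700 = 26,480 kg; Δv = 445×9.80665×ln(4.199) = 4364.0×1.4348 ≈ 6261 m/s.
Stage 2: m₀ = 15,580 kg, m_f = 15,580 − 10,700 = 4,880 kg; Δv = 367×9.80665×ln(3.193) = 3599.0×1.1608 ≈ 4178 m/s.
Total Δv = 6261 + 4178 = 10439 m/s.

Δv ≈ 10400 m/s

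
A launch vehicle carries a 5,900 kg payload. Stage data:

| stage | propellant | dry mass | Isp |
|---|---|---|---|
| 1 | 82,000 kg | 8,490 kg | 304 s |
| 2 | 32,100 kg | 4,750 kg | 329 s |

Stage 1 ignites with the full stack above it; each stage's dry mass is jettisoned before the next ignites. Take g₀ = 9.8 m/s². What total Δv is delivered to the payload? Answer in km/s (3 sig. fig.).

Ignition mass of stage 1 = 82,000+8,490 + 32,100+4,750 + 5,900 = 133,240 kg.
Stage 1: m₀ = 133,240 kg, m_f = 133,240 − 82,000 = 51,240 kg; Δv = 304×9.8×ln(2.6) = 2979.2×0.9556 ≈ 2847 m/s.
Stage 2: m₀ = 42,750 kg, m_f = 42,750 − 32,100 = 10,650 kg; Δv = 329×9.8×ln(4.014) = 3224.2×1.3898 ≈ 4481 m/s.
Total Δv = 2847 + 4481 = 7328 m/s.

Δv ≈ 7.33 km/s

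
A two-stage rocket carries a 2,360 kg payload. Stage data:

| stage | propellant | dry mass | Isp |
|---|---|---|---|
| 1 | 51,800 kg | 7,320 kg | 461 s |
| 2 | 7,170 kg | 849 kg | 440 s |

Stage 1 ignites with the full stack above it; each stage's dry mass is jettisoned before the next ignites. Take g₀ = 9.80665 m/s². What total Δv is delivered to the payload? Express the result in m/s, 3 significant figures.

Δv ≈ 11200 m/s

Ignition mass of stage 1 = 51,800+7,320 + 7,170+849 + 2,360 = 69,499 kg.
Stage 1: m₀ = 69,499 kg, m_f = 69,499 − 51,800 = 17,699 kg; Δv = 461×9.80665×ln(3.927) = 4520.9×1.3678 ≈ 6184 m/s.
Stage 2: m₀ = 10,379 kg, m_f = 10,379 − 7,170 = 3,209 kg; Δv = 440×9.80665×ln(3.234) = 4314.9×1.1738 ≈ 5065 m/s.
Total Δv = 6184 + 5065 = 11249 m/s.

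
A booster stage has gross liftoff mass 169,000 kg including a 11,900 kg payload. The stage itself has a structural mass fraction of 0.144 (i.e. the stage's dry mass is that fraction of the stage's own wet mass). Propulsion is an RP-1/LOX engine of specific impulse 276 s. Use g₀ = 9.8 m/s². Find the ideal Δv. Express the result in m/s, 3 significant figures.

Δv ≈ 4300 m/s

Stage wet mass = m₀ − payload = 169,000 − 11,900 = 157,100 kg.
Stage dry mass = ε × stage wet mass = 0.144 × 157,100 = 22,622.4 kg.
Burnout mass m_f = stage dry + payload = 22,622.4 + 11,900 = 34,522.4 kg.
v_e = Isp · g₀ = 276 × 9.8 = 2704.8 m/s.
Δv = v_e · ln(169,000/34,522.4) = 2704.8 × ln(4.895) = 2704.8 × 1.5883 ≈ 4296 m/s.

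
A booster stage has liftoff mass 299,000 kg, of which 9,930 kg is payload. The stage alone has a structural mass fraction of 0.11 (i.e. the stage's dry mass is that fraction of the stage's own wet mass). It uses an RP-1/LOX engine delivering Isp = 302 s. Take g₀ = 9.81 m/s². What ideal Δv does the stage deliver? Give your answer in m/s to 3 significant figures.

Stage wet mass = m₀ − payload = 299,000 − 9,930 = 289,070 kg.
Stage dry mass = ε × stage wet mass = 0.11 × 289,070 = 31,797.7 kg.
Burnout mass m_f = stage dry + payload = 31,797.7 + 9,930 = 41,727.7 kg.
v_e = Isp · g₀ = 302 × 9.81 = 2962.6 m/s.
Δv = v_e · ln(299,000/41,727.7) = 2962.6 × ln(7.166) = 2962.6 × 1.9693 ≈ 5834 m/s.

Δv ≈ 5830 m/s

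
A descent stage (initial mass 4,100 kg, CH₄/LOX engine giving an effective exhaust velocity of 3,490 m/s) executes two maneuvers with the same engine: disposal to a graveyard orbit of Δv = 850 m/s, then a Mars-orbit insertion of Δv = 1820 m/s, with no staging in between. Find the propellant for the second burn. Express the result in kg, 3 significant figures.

After the first burn: m = 4100 × exp(−850/3490.0) = 4100 × 0.78384 = 3,213.74 kg.
After the second burn: m = 3,213.74 × exp(−1820/3490.0) = 3,213.74 × 0.59364 = 1,907.8 kg.
Second-burn propellant = 3,213.74 − 1,907.8 = 1,305.94 kg.

propellant for the second burn ≈ 1310 kg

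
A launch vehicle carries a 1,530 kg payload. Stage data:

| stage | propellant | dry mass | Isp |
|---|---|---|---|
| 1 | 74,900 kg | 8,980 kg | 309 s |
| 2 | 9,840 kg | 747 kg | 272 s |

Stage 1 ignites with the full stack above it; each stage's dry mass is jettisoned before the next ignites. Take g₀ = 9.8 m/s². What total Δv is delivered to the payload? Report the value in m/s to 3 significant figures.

Ignition mass of stage 1 = 74,900+8,980 + 9,840+747 + 1,530 = 95,997 kg.
Stage 1: m₀ = 95,997 kg, m_f = 95,997 − 74,900 = 21,097 kg; Δv = 309×9.8×ln(4.55) = 3028.2×1.5152 ≈ 4588 m/s.
Stage 2: m₀ = 12,117 kg, m_f = 12,117 − 9,840 = 2,277 kg; Δv = 272×9.8×ln(5.321) = 2665.6×1.6718 ≈ 4456 m/s.
Total Δv = 4588 + 4456 = 9044 m/s.

Δv ≈ 9040 m/s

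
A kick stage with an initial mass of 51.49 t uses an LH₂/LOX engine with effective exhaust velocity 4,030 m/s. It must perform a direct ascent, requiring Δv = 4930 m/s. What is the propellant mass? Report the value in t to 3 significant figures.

propellant mass ≈ 36.3 t

m₀/m_f = exp(Δv / v_e) = exp(4930 / 4030.0) = exp(1.2233) = 3.3985.
m_f = 51.49 / 3.3985 = 15.1508 t, so propellant = m₀ − m_f = 51.49 − 15.1508 = 36.3392 t.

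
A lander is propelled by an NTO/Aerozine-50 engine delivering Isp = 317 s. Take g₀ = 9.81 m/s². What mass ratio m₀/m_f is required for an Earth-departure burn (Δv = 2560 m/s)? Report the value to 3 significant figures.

mass ratio ≈ 2.28

v_e = Isp · g₀ = 317 × 9.81 = 3109.8 m/s.
Using Δv = v_e ln(m₀/m_f): m₀/m_f = exp(Δv / v_e) = exp(2560 / 3109.8) = exp(0.8232) = 2.2778.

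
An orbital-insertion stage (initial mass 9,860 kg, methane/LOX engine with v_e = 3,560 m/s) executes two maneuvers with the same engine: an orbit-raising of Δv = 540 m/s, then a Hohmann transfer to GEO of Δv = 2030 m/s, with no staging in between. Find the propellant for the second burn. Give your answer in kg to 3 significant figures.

After the first burn: m = 9860 × exp(−540/3560.0) = 9860 × 0.85926 = 8,472.3 kg.
After the second burn: m = 8,472.3 × exp(−2030/3560.0) = 8,472.3 × 0.56540 = 4,790.24 kg.
Second-burn propellant = 8,472.3 − 4,790.24 = 3,682.06 kg.

propellant for the second burn ≈ 3680 kg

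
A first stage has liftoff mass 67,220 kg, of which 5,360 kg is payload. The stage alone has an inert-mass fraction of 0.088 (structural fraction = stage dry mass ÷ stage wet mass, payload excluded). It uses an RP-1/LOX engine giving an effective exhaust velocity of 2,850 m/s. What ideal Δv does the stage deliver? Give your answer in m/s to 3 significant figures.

Δv ≈ 5210 m/s

Stage wet mass = m₀ − payload = 67,220 − 5,360 = 61,860 kg.
Stage dry mass = ε × stage wet mass = 0.088 × 61,860 = 5,443.68 kg.
Burnout mass m_f = stage dry + payload = 5,443.68 + 5,360 = 10,803.68 kg.
Δv = v_e · ln(67,220/10,803.68) = 2850.0 × ln(6.222) = 2850.0 × 1.8281 ≈ 5210 m/s.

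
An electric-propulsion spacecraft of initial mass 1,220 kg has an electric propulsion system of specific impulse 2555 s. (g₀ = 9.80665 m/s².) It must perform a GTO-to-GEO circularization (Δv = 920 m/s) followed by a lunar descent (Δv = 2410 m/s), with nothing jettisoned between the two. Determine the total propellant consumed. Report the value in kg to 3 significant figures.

total propellant consumed ≈ 152 kg

v_e = Isp · g₀ = 2555 × 9.80665 = 25056.0 m/s.
After the first burn: m = 1220 × exp(−920/25056.0) = 1220 × 0.96395 = 1,176.02 kg.
After the second burn: m = 1,176.02 × exp(−2410/25056.0) = 1,176.02 × 0.90830 = 1,068.18 kg.
Total propellant = m₀ − m_final = 1220 − 1,068.18 = 151.82 kg.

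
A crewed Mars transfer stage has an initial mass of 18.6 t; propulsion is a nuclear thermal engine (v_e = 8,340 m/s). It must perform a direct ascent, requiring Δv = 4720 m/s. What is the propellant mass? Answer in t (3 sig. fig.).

m₀/m_f = exp(Δv / v_e) = exp(4720 / 8340.0) = exp(0.5659) = 1.7611.
m_f = 18.6 / 1.7611 = 10.5616 t, so propellant = m₀ − m_f = 18.6 − 10.5616 = 8.0384 t.

propellant mass ≈ 8.04 t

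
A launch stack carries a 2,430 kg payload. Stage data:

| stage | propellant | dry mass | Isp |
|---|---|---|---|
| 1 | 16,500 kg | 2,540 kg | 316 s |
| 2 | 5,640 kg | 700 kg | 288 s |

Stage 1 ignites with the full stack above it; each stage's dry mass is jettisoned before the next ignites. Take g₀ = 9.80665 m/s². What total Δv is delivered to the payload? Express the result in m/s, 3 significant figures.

Δv ≈ 5700 m/s

Ignition mass of stage 1 = 16,500+2,540 + 5,640+700 + 2,430 = 27,810 kg.
Stage 1: m₀ = 27,810 kg, m_f = 27,810 − 16,500 = 11,310 kg; Δv = 316×9.80665×ln(2.459) = 3098.9×0.8997 ≈ 2788 m/s.
Stage 2: m₀ = 8,770 kg, m_f = 8,770 − 5,640 = 3,130 kg; Δv = 288×9.80665×ln(2.802) = 2824.3×1.0303 ≈ 2910 m/s.
Total Δv = 2788 + 2910 = 5698 m/s.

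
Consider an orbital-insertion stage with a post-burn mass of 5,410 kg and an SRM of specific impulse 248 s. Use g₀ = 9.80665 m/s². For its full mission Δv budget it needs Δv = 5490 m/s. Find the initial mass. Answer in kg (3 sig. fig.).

v_e = Isp · g₀ = 248 × 9.80665 = 2432.0 m/s.
m₀/m_f = exp(Δv / v_e) = exp(5490 / 2432.0) = exp(2.2574) = 9.5578.
m₀ = m_f × 9.5578 = 5,410 × 9.5578 = 51,707.7 kg.

initial mass ≈ 51700 kg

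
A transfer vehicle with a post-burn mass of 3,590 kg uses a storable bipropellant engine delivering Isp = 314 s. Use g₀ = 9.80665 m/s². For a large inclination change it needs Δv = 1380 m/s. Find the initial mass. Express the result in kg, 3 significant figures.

initial mass ≈ 5620 kg

v_e = Isp · g₀ = 314 × 9.80665 = 3079.3 m/s.
Using Δv = v_e ln(m₀/m_f): m₀/m_f = exp(Δv / v_e) = exp(1380 / 3079.3) = exp(0.4482) = 1.5654.
m₀ = m_f × 1.5654 = 3,590 × 1.5654 = 5,619.79 kg.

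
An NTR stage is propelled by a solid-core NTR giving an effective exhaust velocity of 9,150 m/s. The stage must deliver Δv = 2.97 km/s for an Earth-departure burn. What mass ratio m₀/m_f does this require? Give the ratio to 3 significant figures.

mass ratio ≈ 1.38

m₀/m_f = exp(Δv / v_e) = exp(2970 / 9150.0) = exp(0.3246) = 1.3835.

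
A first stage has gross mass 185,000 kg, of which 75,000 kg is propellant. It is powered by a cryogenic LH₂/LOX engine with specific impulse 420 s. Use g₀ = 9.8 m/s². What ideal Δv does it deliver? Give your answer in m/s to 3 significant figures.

v_e = Isp · g₀ = 420 × 9.8 = 4116.0 m/s.
m_f = m₀ − m_prop = 185,000 − 75,000 = 110,000 kg.
Using Δv = v_e ln(m₀/m_f): Δv = v_e · ln(m₀/m_f) = 4116.0 × ln(1.682) = 4116.0 × 0.5199 ≈ 2139.8 m/s.

Δv ≈ 2140 m/s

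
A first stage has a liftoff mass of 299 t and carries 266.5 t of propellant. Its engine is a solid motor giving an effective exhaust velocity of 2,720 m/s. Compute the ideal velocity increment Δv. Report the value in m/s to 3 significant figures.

Δv ≈ 6040 m/s

m_f = m₀ − m_prop = 299 − 266.5 = 32.5 t.
From the ideal rocket equation, Δv = v_e · ln(m₀/m_f) = 2720.0 × ln(9.2) = 2720.0 × 2.2192 ≈ 6036.2 m/s.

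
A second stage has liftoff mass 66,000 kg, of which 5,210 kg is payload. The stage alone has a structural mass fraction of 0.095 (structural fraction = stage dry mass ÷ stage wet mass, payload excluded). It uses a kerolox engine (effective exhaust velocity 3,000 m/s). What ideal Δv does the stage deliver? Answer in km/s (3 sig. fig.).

Δv ≈ 5.38 km/s

Stage wet mass = m₀ − payload = 66,000 − 5,210 = 60,790 kg.
Stage dry mass = ε × stage wet mass = 0.095 × 60,790 = 5,775.05 kg.
Burnout mass m_f = stage dry + payload = 5,775.05 + 5,210 = 10,985.05 kg.
Δv = v_e · ln(66,000/10,985.05) = 3000.0 × ln(6.008) = 3000.0 × 1.7931 ≈ 5379 m/s.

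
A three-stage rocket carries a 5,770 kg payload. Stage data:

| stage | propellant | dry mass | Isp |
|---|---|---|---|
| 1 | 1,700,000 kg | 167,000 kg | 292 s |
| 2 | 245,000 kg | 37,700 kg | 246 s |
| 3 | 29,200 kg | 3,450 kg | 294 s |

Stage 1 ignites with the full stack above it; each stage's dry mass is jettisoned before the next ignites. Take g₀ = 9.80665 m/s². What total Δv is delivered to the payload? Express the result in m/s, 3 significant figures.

Ignition mass of stage 1 = 1,700,000+167,000 + 245,000+37,700 + 29,200+3,450 + 5,770 = 2,188,120 kg.
Stage 1: m₀ = 2,188,120 kg, m_f = 2,188,120 − 1,700,000 = 488,120 kg; Δv = 292×9.80665×ln(4.483) = 2863.5×1.5002 ≈ 4296 m/s.
Stage 2: m₀ = 321,120 kg, m_f = 321,120 − 245,000 = 76,120 kg; Δv = 246×9.80665×ln(4.219) = 2412.4×1.4395 ≈ 3473 m/s.
Stage 3: m₀ = 38,420 kg, m_f = 38,420 − 29,200 = 9,220 kg; Δv = 294×9.80665×ln(4.167) = 2883.2×1.4272 ≈ 4115 m/s.
Total Δv = 4296 + 3473 + 4115 = 11884 m/s.

Δv ≈ 11900 m/s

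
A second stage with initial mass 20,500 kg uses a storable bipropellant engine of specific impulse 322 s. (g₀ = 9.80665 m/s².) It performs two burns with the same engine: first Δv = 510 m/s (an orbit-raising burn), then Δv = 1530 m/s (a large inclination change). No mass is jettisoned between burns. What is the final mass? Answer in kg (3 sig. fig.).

final mass ≈ 10700 kg

v_e = Isp · g₀ = 322 × 9.80665 = 3157.7 m/s.
After the first burn: m = 20500 × exp(−510/3157.7) = 20500 × 0.85086 = 17,442.6 kg.
After the second burn: m = 17,442.6 × exp(−1530/3157.7) = 17,442.6 × 0.61599 = 10,744.5 kg.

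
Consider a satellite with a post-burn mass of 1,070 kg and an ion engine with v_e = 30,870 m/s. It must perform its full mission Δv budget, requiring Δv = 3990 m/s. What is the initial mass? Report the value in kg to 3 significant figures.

Rocket equation: m₀/m_f = exp(Δv / v_e) = exp(3990 / 30870.0) = exp(0.1293) = 1.1380.
m₀ = m_f × 1.1380 = 1,070 × 1.1380 = 1,217.66 kg.

initial mass ≈ 1220 kg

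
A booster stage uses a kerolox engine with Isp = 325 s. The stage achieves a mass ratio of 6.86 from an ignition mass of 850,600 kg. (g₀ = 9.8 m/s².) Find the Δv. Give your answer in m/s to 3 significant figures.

v_e = Isp · g₀ = 325 × 9.8 = 3185.0 m/s.
Δv = v_e · ln(6.86) = 3185.0 × 1.9257 ≈ 6133.4 m/s.

Δv ≈ 6130 m/s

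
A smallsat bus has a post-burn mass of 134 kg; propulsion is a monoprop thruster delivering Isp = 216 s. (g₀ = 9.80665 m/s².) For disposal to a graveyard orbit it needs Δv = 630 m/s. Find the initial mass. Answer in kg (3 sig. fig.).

v_e = Isp · g₀ = 216 × 9.80665 = 2118.2 m/s.
By the Tsiolkovsky rocket equation, m₀/m_f = exp(Δv / v_e) = exp(630 / 2118.2) = exp(0.2974) = 1.3464.
m₀ = m_f × 1.3464 = 134 × 1.3464 = 180.418 kg.

initial mass ≈ 180 kg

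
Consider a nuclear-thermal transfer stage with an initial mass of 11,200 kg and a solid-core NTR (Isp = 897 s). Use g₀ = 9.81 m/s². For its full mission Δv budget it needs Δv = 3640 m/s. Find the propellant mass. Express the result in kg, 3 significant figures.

v_e = Isp · g₀ = 897 × 9.81 = 8799.6 m/s.
m₀/m_f = exp(Δv / v_e) = exp(3640 / 8799.6) = exp(0.4137) = 1.5123.
m_f = 11,200 / 1.5123 = 7,405.94 kg, so propellant = m₀ − m_f = 11,200 − 7,405.94 = 3,794.06 kg.

propellant mass ≈ 3790 kg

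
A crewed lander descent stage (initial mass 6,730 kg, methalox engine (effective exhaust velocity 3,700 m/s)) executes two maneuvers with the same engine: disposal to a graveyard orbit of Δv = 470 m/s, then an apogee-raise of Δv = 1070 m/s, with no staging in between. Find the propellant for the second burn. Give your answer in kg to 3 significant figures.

propellant for the second burn ≈ 1490 kg

After the first burn: m = 6730 × exp(−470/3700.0) = 6730 × 0.88071 = 5,927.18 kg.
After the second burn: m = 5,927.18 × exp(−1070/3700.0) = 5,927.18 × 0.74887 = 4,438.69 kg.
Second-burn propellant = 5,927.18 − 4,438.69 = 1,488.49 kg.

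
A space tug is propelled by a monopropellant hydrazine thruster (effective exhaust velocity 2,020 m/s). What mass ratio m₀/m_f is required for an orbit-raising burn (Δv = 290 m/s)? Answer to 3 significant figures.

Using Δv = v_e ln(m₀/m_f): m₀/m_f = exp(Δv / v_e) = exp(290 / 2020.0) = exp(0.1436) = 1.1544.

mass ratio ≈ 1.15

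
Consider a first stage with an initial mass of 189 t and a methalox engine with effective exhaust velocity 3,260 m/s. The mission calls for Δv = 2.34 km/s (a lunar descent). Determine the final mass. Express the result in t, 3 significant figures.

Rocket equation: m₀/m_f = exp(Δv / v_e) = exp(2340 / 3260.0) = exp(0.7178) = 2.0499.
m_f = m₀ / 2.0499 = 189 / 2.0499 = 92.1996 t.

final mass ≈ 92.2 t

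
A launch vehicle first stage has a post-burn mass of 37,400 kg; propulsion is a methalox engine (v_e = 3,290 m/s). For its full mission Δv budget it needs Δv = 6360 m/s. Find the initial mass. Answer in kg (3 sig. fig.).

Using Δv = v_e ln(m₀/m_f): m₀/m_f = exp(Δv / v_e) = exp(6360 / 3290.0) = exp(1.9331) = 6.9111.
m₀ = m_f × 6.9111 = 37,400 × 6.9111 = 258,475 kg.

initial mass ≈ 258000 kg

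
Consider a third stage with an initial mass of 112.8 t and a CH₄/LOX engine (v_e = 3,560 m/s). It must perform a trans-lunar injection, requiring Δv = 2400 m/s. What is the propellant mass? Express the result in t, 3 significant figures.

m₀/m_f = exp(Δv / v_e) = exp(2400 / 3560.0) = exp(0.6742) = 1.9624.
m_f = 112.8 / 1.9624 = 57.4806 t, so propellant = m₀ − m_f = 112.8 − 57.4806 = 55.3194 t.

propellant mass ≈ 55.3 t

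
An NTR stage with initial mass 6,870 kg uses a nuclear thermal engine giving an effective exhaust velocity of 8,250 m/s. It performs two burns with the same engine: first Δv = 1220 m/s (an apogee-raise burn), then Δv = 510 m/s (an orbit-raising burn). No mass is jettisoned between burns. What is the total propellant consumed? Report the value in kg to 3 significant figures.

After the first burn: m = 6870 × exp(−1220/8250.0) = 6870 × 0.86254 = 5,925.65 kg.
After the second burn: m = 5,925.65 × exp(−510/8250.0) = 5,925.65 × 0.94005 = 5,570.41 kg.
Total propellant = m₀ − m_final = 6870 − 5,570.41 = 1,299.59 kg.

total propellant consumed ≈ 1300 kg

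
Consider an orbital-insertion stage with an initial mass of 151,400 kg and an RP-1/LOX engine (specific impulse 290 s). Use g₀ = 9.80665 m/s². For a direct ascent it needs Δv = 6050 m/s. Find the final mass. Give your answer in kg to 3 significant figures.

v_e = Isp · g₀ = 290 × 9.80665 = 2843.9 m/s.
Rocket equation: m₀/m_f = exp(Δv / v_e) = exp(6050 / 2843.9) = exp(2.1273) = 8.3925.
m_f = m₀ / 8.3925 = 151,400 / 8.3925 = 18,039.9 kg.

final mass ≈ 18000 kg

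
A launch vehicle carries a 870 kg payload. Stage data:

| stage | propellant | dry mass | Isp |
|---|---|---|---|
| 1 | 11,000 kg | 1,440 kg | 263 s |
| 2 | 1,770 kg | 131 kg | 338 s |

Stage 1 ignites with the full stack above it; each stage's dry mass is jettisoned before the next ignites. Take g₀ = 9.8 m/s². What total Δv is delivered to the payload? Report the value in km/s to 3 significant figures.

Ignition mass of stage 1 = 11,000+1,440 + 1,770+131 + 870 = 15,211 kg.
Stage 1: m₀ = 15,211 kg, m_f = 15,211 − 11,000 = 4,211 kg; Δv = 263×9.8×ln(3.612) = 2577.4×1.2843 ≈ 3310 m/s.
Stage 2: m₀ = 2,771 kg, m_f = 2,771 − 1,770 = 1,001 kg; Δv = 338×9.8×ln(2.768) = 3312.4×1.0182 ≈ 3373 m/s.
Total Δv = 3310 + 3373 = 6683 m/s.

Δv ≈ 6.68 km/s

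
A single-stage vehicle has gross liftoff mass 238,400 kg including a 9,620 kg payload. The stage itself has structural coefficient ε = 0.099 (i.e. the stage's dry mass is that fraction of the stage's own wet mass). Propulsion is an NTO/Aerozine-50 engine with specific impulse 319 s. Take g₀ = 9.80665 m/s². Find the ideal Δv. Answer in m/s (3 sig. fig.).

Δv ≈ 6260 m/s

Stage wet mass = m₀ − payload = 238,400 − 9,620 = 228,780 kg.
Stage dry mass = ε × stage wet mass = 0.099 × 228,780 = 22,649.2 kg.
Burnout mass m_f = stage dry + payload = 22,649.2 + 9,620 = 32,269.2 kg.
v_e = Isp · g₀ = 319 × 9.80665 = 3128.3 m/s.
Δv = v_e · ln(238,400/32,269.2) = 3128.3 × ln(7.388) = 3128.3 × 1.9998 ≈ 6256 m/s.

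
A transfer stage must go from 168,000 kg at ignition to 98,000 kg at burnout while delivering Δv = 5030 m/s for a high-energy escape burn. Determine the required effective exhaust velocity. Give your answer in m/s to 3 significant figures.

ln(m₀/m_f) = ln(168000/98000) = ln(1.714) = 0.5390.
From the ideal rocket equation, v_e = Δv / ln(m₀/m_f) = 5030 / 0.5390 = 9332.2 m/s.

v_e ≈ 9330 m/s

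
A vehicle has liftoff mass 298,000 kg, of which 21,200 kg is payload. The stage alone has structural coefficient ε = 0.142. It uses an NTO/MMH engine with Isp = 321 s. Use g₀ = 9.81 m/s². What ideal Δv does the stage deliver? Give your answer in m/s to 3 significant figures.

Stage wet mass = m₀ − payload = 298,000 − 21,200 = 276,800 kg.
Stage dry mass = ε × stage wet mass = 0.142 × 276,800 = 39,305.6 kg.
Burnout mass m_f = stage dry + payload = 39,305.6 + 21,200 = 60,505.6 kg.
v_e = Isp · g₀ = 321 × 9.81 = 3149.0 m/s.
Δv = v_e · ln(298,000/60,505.6) = 3149.0 × ln(4.925) = 3149.0 × 1.5944 ≈ 5021 m/s.

Δv ≈ 5020 m/s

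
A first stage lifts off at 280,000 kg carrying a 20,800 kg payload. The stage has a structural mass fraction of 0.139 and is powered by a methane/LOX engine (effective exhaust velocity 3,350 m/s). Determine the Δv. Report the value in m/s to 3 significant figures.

Stage wet mass = m₀ − payload = 280,000 − 20,800 = 259,200 kg.
Stage dry mass = ε × stage wet mass = 0.139 × 259,200 = 36,028.8 kg.
Burnout mass m_f = stage dry + payload = 36,028.8 + 20,800 = 56,828.8 kg.
Using Δv = v_e ln(m₀/m_f): Δv = v_e · ln(280,000/56,828.8) = 3350.0 × ln(4.927) = 3350.0 × 1.5947 ≈ 5342 m/s.

Δv ≈ 5340 m/s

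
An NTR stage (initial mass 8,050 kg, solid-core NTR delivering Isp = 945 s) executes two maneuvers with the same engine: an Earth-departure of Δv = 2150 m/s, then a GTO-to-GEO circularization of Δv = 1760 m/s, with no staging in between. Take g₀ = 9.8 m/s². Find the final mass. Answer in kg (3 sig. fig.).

v_e = Isp · g₀ = 945 × 9.8 = 9261.0 m/s.
After the first burn: m = 8050 × exp(−2150/9261.0) = 8050 × 0.79282 = 6,382.2 kg.
After the second burn: m = 6,382.2 × exp(−1760/9261.0) = 6,382.2 × 0.82692 = 5,277.57 kg.

final mass ≈ 5280 kg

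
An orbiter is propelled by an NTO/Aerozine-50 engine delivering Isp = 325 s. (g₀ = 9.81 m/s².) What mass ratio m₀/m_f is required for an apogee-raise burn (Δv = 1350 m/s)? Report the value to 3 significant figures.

mass ratio ≈ 1.53

v_e = Isp · g₀ = 325 × 9.81 = 3188.2 m/s.
m₀/m_f = exp(Δv / v_e) = exp(1350 / 3188.2) = exp(0.4234) = 1.5272.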